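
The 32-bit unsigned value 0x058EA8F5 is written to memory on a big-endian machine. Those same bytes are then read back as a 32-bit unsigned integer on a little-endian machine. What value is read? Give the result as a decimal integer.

4121464325

Stored big-endian, the bytes at ascending addresses are 05 8E A8 F5.
Read back as little-endian, the first byte is least significant, giving 0xF5A88E05.
0xF5A88E05 = 4121464325.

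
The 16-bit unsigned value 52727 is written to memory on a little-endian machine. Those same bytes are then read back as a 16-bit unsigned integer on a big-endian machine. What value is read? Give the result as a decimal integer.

63437

52727 in 16-bit hexadecimal is 0xCDF7.
Stored little-endian, the bytes at ascending addresses are F7 CD.
Read back as big-endian, the last byte is least significant, giving 0xF7CD.
0xF7CD = 63437.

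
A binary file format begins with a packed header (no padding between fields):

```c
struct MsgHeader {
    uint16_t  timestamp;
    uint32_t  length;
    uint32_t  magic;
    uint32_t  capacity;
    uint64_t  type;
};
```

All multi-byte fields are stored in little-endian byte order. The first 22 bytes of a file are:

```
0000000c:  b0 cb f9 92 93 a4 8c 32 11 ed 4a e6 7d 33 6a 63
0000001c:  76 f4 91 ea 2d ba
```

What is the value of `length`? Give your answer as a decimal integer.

`length` follows `timestamp` (2 bytes), so it starts at byte offset 2 and occupies 4 bytes.
Bytes at offsets 2..5: F9 92 93 A4.
Little-endian stores the least-significant byte at the lowest address.
Reassemble most-significant byte first: A4 93 92 F9 → 0xA49392F9.
0xA49392F9 = 2761134841.

2761134841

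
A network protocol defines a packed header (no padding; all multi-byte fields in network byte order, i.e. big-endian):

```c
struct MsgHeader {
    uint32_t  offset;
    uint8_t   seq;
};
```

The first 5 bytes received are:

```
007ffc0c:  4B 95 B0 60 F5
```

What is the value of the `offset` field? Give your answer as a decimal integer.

`offset` is the first field, at byte offset 0, occupying 4 bytes.
Bytes at offsets 0..3: 4B 95 B0 60.
Big-endian: lowest address holds the most-significant byte.
The bytes are already most-significant first: 0x4B95B060.
0x4B95B060 = 1268101216.

1268101216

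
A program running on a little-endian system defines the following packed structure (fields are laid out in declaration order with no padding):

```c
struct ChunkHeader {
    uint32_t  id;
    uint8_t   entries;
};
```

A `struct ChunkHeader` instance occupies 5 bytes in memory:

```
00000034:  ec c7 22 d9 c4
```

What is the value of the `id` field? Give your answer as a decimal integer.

3642935276

`id` is the first field, at byte offset 0, occupying 4 bytes.
Bytes at offsets 0..3: EC C7 22 D9.
Little-endian: lowest address holds the least-significant byte.
Reassemble most-significant byte first: D9 22 C7 EC → 0xD922C7EC.
0xD922C7EC = 3642935276.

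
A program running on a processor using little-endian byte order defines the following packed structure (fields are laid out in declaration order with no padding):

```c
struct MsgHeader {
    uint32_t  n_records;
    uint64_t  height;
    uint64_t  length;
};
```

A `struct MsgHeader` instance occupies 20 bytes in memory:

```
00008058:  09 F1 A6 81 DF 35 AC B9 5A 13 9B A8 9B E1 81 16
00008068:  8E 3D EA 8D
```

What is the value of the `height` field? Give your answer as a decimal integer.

`height` follows `n_records` (4 bytes), so it starts at byte offset 4 and occupies 8 bytes.
Bytes at offsets 4..11: DF 35 AC B9 5A 13 9B A8.
Little-endian stores the least-significant byte at the lowest address.
Reassemble most-significant byte first: A8 9B 13 5A B9 AC 35 DF → 0xA89B135AB9AC35DF.
0xA89B135AB9AC35DF = 12149325700145100255.

12149325700145100255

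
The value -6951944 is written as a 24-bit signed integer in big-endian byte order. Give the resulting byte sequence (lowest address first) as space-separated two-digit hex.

95 EB F8

Two's complement of -6951944 in 24 bits: 6951944 = 0x6A1408; invert → 0x95EBF7; add 1 → 0x95EBF8.
Split into bytes (most-significant first): 95 EB F8.
Big-endian: lowest address holds the most-significant byte.
So the memory order matches the most-significant-first order: 95 EB F8.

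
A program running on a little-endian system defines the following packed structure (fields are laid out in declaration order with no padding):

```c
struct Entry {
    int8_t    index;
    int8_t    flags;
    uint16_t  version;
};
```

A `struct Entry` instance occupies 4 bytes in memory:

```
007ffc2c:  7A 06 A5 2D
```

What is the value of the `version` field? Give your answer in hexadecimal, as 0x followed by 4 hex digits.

0x2DA5

`version` follows `index` (1 B), `flags` (1 B), so it starts at offset 1 + 1 = 2 and occupies 2 bytes.
Bytes at offsets 2..3: A5 2D.
Little-endian: lowest address holds the least-significant byte.
Reassemble most-significant byte first: 2D A5 → 0x2DA5.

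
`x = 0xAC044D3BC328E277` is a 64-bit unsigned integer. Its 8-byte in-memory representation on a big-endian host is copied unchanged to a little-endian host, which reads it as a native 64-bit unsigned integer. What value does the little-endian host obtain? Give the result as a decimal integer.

8638511854228669612

Stored big-endian, the bytes at ascending addresses are AC 04 4D 3B C3 28 E2 77.
Read back as little-endian, the first byte is least significant, giving 0x77E228C33B4D04AC.
0x77E228C33B4D04AC = 8638511854228669612.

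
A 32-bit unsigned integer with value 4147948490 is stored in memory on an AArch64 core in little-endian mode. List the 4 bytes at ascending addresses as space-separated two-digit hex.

CA AB 3C F7

4147948490 in hexadecimal, padded to 32 bits, is 0xF73CABCA.
Split into bytes (most-significant first): F7 3C AB CA.
In little-endian order the low byte comes first in memory.
So at ascending addresses the bytes are CA AB 3C F7.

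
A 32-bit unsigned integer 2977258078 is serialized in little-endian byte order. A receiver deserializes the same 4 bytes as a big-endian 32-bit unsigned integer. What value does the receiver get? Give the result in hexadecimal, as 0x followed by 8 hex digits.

2977258078 in 32-bit hexadecimal is 0xB1755A5E.
Stored little-endian, the bytes at ascending addresses are 5E 5A 75 B1.
Read back as big-endian, the last byte is least significant, giving 0x5E5A75B1.

0x5E5A75B1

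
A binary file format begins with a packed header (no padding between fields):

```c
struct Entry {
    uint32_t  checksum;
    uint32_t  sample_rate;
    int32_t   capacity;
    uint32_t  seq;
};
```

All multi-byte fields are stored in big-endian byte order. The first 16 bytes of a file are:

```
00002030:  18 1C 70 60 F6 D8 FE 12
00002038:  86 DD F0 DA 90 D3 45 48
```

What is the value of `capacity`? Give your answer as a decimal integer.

-2032275238

`capacity` follows `checksum` (4 B), `sample_rate` (4 B), so it starts at offset 4 + 4 = 8 and occupies 4 bytes.
Bytes at offsets 8..11: 86 DD F0 DA.
Big-endian: lowest address holds the most-significant byte.
The bytes are already most-significant first: 0x86DDF0DA.
Top bit is set, so as a signed 32-bit value this is 0x86DDF0DA − 2^32 = -2032275238.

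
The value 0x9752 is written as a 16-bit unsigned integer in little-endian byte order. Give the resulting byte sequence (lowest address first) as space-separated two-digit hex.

52 97

Split into bytes (most-significant first): 97 52.
In little-endian order the low byte comes first in memory.
So at ascending addresses the bytes are 52 97.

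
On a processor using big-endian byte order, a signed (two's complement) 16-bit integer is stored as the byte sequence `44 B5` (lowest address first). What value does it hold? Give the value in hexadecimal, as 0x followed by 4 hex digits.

Big-endian stores the most-significant byte at the lowest address.
The bytes are already most-significant first: 0x44B5.

0x44B5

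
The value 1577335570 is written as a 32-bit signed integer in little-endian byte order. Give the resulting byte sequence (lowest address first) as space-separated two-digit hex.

1577335570 in hexadecimal, padded to 32 bits, is 0x5E043B12.
Split into bytes (most-significant first): 5E 04 3B 12.
Little-endian stores the least-significant byte at the lowest address.
So at ascending addresses the bytes are 12 3B 04 5E.

12 3B 04 5E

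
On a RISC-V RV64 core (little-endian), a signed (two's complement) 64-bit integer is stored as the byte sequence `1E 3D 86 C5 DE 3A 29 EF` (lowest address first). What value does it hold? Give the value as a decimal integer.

Little-endian: lowest address holds the least-significant byte.
Reassemble most-significant byte first: EF 29 3A DE C5 86 3D 1E → 0xEF293ADEC5863D1E.
Top bit is set, so as a signed 64-bit value this is 0xEF293ADEC5863D1E − 2^64 = -1213373896128578274.

-1213373896128578274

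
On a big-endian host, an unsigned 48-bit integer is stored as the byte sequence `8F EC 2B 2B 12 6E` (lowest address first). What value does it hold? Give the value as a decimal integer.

158244499296878

Big-endian stores the most-significant byte at the lowest address.
The bytes are already most-significant first: 0x8FEC2B2B126E.
0x8FEC2B2B126E = 158244499296878.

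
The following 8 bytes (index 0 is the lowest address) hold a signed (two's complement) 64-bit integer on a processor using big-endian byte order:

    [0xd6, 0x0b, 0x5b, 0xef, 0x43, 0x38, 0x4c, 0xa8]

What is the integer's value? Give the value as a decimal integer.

In big-endian order the high byte comes first in memory.
The bytes are already most-significant first: 0xD60B5BEF43384CA8.
Top bit is set, so as a signed 64-bit value this is 0xD60B5BEF43384CA8 − 2^64 = -3023221641666081624.

-3023221641666081624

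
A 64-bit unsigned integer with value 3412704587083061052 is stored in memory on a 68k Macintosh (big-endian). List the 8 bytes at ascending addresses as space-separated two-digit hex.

3412704587083061052 in hexadecimal, padded to 64 bits, is 0x2F5C5CBD9C6E973C.
Split into bytes (most-significant first): 2F 5C 5C BD 9C 6E 97 3C.
Big-endian stores the most-significant byte at the lowest address.
So the memory order matches the most-significant-first order: 2F 5C 5C BD 9C 6E 97 3C.

2F 5C 5C BD 9C 6E 97 3C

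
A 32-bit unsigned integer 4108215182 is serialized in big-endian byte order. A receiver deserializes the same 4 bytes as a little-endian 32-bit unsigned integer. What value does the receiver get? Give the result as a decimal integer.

2388909812

4108215182 in 32-bit hexadecimal is 0xF4DE638E.
Stored big-endian, the bytes at ascending addresses are F4 DE 63 8E.
Read back as little-endian, the first byte is least significant, giving 0x8E63DEF4.
0x8E63DEF4 = 2388909812.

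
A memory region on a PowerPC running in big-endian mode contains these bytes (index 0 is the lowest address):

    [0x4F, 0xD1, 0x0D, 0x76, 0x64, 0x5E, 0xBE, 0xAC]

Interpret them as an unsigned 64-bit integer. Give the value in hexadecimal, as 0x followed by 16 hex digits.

In big-endian order the high byte comes first in memory.
The bytes are already most-significant first: 0x4FD10D76645EBEAC.

0x4FD10D76645EBEAC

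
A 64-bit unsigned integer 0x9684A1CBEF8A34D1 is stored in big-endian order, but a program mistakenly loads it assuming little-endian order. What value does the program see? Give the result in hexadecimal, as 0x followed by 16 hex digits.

Stored big-endian, the bytes at ascending addresses are 96 84 A1 CB EF 8A 34 D1.
Read back as little-endian, the first byte is least significant, giving 0xD1348AEFCBA18496.

0xD1348AEFCBA18496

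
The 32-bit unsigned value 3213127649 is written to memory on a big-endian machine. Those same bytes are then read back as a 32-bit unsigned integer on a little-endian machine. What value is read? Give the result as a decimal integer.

3213127649 in 32-bit hexadecimal is 0xBF846FE1.
Stored big-endian, the bytes at ascending addresses are BF 84 6F E1.
Read back as little-endian, the first byte is least significant, giving 0xE16F84BF.
0xE16F84BF = 3782182079.

3782182079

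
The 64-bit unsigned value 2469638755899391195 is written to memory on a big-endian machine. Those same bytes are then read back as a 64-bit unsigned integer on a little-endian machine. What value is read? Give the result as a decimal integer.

2469638755899391195 in 64-bit hexadecimal is 0x2245EB5D20EBBCDB.
Stored big-endian, the bytes at ascending addresses are 22 45 EB 5D 20 EB BC DB.
Read back as little-endian, the first byte is least significant, giving 0xDBBCEB205DEB4522.
0xDBBCEB205DEB4522 = 15833788914175001890.

15833788914175001890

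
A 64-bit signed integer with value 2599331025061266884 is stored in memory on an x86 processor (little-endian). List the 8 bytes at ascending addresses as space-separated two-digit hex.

C4 C5 6D A2 CB AD 12 24

2599331025061266884 in hexadecimal, padded to 64 bits, is 0x2412ADCBA26DC5C4.
Split into bytes (most-significant first): 24 12 AD CB A2 6D C5 C4.
Little-endian: lowest address holds the least-significant byte.
So at ascending addresses the bytes are C4 C5 6D A2 CB AD 12 24.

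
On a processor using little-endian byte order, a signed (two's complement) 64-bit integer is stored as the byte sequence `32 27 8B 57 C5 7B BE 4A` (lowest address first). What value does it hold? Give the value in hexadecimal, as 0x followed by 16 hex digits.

Little-endian: lowest address holds the least-significant byte.
Reassemble most-significant byte first: 4A BE 7B C5 57 8B 27 32 → 0x4ABE7BC5578B2732.

0x4ABE7BC5578B2732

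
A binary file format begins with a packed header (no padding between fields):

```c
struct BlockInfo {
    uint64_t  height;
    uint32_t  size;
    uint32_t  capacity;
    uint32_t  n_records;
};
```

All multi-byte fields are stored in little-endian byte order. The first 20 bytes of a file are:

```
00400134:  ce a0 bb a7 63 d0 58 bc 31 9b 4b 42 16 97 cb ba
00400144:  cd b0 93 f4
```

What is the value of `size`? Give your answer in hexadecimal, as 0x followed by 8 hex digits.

`size` follows `height` (8 bytes), so it starts at byte offset 8 and occupies 4 bytes.
Bytes at offsets 8..11: 31 9B 4B 42.
Little-endian: lowest address holds the least-significant byte.
Reassemble most-significant byte first: 42 4B 9B 31 → 0x424B9B31.

0x424B9B31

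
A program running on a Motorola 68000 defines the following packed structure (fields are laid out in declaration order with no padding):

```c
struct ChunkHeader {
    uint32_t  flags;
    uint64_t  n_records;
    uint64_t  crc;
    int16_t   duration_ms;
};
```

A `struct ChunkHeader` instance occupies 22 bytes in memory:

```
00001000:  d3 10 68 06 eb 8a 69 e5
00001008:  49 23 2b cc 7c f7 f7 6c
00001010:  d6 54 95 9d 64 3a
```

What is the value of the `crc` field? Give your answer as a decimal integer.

`crc` follows `flags` (4 B), `n_records` (8 B), so it starts at offset 4 + 8 = 12 and occupies 8 bytes.
Bytes at offsets 12..19: 7C F7 F7 6C D6 54 95 9D.
Big-endian: lowest address holds the most-significant byte.
The bytes are already most-significant first: 0x7CF7F76CD654959D.
0x7CF7F76CD654959D = 9004938026774992285.

9004938026774992285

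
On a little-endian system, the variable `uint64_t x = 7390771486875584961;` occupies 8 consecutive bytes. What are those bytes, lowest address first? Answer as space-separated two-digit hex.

C1 09 4E 63 82 4B 91 66

7390771486875584961 in hexadecimal, padded to 64 bits, is 0x66914B82634E09C1.
Split into bytes (most-significant first): 66 91 4B 82 63 4E 09 C1.
In little-endian order the low byte comes first in memory.
So at ascending addresses the bytes are C1 09 4E 63 82 4B 91 66.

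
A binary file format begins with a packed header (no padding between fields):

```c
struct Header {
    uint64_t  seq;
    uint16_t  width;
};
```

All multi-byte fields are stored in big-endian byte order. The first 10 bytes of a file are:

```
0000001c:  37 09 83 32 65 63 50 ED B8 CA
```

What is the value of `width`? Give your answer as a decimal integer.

`width` follows `seq` (8 bytes), so it starts at byte offset 8 and occupies 2 bytes.
Bytes at offsets 8..9: B8 CA.
In big-endian order the high byte comes first in memory.
The bytes are already most-significant first: 0xB8CA.
0xB8CA = 47306.

47306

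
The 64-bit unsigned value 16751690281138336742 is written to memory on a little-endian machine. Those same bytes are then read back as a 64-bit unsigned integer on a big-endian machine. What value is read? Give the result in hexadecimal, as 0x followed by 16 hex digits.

0xE6339D728EF579E8

16751690281138336742 in 64-bit hexadecimal is 0xE879F58E729D33E6.
Stored little-endian, the bytes at ascending addresses are E6 33 9D 72 8E F5 79 E8.
Read back as big-endian, the last byte is least significant, giving 0xE6339D728EF579E8.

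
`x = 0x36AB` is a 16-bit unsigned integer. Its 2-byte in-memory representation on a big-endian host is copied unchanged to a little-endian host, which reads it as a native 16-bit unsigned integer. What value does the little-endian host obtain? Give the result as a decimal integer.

Stored big-endian, the bytes at ascending addresses are 36 AB.
Read back as little-endian, the first byte is least significant, giving 0xAB36.
0xAB36 = 43830.

43830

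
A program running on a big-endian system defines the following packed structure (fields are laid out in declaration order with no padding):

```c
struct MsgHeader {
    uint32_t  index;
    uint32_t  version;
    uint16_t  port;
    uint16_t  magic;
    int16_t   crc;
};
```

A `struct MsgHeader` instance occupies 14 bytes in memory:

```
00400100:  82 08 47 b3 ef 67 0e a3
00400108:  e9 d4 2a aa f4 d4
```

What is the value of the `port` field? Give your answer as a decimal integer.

59860

`port` follows `index` (4 B), `version` (4 B), so it starts at offset 4 + 4 = 8 and occupies 2 bytes.
Bytes at offsets 8..9: E9 D4.
Big-endian: lowest address holds the most-significant byte.
The bytes are already most-significant first: 0xE9D4.
0xE9D4 = 59860.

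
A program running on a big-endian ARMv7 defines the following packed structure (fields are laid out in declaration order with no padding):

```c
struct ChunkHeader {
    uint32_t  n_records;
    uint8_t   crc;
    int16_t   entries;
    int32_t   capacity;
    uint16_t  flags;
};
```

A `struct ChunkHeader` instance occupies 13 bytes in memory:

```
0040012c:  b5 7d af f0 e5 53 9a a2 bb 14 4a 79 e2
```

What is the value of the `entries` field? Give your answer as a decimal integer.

`entries` follows `n_records` (4 B), `crc` (1 B), so it starts at offset 4 + 1 = 5 and occupies 2 bytes.
Bytes at offsets 5..6: 53 9A.
Big-endian stores the most-significant byte at the lowest address.
The bytes are already most-significant first: 0x539A.
0x539A = 21402.

21402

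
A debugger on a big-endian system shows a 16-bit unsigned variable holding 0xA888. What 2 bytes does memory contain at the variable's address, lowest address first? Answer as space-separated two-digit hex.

A8 88

Split into bytes (most-significant first): A8 88.
In big-endian order the high byte comes first in memory.
So the memory order matches the most-significant-first order: A8 88.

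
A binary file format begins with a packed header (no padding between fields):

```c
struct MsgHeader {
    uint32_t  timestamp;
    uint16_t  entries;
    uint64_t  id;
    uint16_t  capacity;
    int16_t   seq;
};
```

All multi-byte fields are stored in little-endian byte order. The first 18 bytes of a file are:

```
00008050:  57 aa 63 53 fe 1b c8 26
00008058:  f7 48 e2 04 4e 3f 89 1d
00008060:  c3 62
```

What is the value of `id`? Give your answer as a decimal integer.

`id` follows `timestamp` (4 B), `entries` (2 B), so it starts at offset 4 + 2 = 6 and occupies 8 bytes.
Bytes at offsets 6..13: C8 26 F7 48 E2 04 4E 3F.
Little-endian stores the least-significant byte at the lowest address.
Reassemble most-significant byte first: 3F 4E 04 E2 48 F7 26 C8 → 0x3F4E04E248F726C8.
0x3F4E04E248F726C8 = 4561588842506168008.

4561588842506168008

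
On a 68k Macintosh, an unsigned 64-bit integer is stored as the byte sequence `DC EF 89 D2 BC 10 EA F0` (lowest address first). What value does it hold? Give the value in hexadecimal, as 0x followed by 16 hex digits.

0xDCEF89D2BC10EAF0

Big-endian stores the most-significant byte at the lowest address.
The bytes are already most-significant first: 0xDCEF89D2BC10EAF0.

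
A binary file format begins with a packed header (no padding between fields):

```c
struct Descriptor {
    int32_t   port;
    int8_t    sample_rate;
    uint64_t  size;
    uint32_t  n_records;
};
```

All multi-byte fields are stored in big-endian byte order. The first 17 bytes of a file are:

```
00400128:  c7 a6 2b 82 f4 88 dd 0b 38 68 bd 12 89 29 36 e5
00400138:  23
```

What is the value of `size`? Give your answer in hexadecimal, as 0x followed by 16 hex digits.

`size` follows `port` (4 B), `sample_rate` (1 B), so it starts at offset 4 + 1 = 5 and occupies 8 bytes.
Bytes at offsets 5..12: 88 DD 0B 38 68 BD 12 89.
Big-endian stores the most-significant byte at the lowest address.
The bytes are already most-significant first: 0x88DD0B3868BD1289.

0x88DD0B3868BD1289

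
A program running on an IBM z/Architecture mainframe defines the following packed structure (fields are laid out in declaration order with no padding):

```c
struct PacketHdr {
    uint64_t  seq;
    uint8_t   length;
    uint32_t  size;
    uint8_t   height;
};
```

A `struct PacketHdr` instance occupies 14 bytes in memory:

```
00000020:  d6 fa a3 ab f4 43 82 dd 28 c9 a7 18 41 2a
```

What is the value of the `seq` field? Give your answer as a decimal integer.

`seq` is the first field, at byte offset 0, occupying 8 bytes.
Bytes at offsets 0..7: D6 FA A3 AB F4 43 82 DD.
Big-endian stores the most-significant byte at the lowest address.
The bytes are already most-significant first: 0xD6FAA3ABF44382DD.
0xD6FAA3ABF44382DD = 15490873827227042525.

15490873827227042525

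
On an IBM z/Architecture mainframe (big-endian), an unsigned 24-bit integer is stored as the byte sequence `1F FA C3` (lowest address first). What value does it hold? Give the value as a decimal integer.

Big-endian stores the most-significant byte at the lowest address.
The bytes are already most-significant first: 0x1FFAC3.
0x1FFAC3 = 2095811.

2095811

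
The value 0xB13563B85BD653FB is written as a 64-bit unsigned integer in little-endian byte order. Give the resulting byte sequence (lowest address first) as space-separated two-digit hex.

FB 53 D6 5B B8 63 35 B1

Split into bytes (most-significant first): B1 35 63 B8 5B D6 53 FB.
In little-endian order the low byte comes first in memory.
So at ascending addresses the bytes are FB 53 D6 5B B8 63 35 B1.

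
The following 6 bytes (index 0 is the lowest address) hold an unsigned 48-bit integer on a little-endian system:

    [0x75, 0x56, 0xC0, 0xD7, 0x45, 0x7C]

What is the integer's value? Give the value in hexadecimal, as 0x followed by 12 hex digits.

Little-endian stores the least-significant byte at the lowest address.
Reassemble most-significant byte first: 7C 45 D7 C0 56 75 → 0x7C45D7C05675.

0x7C45D7C05675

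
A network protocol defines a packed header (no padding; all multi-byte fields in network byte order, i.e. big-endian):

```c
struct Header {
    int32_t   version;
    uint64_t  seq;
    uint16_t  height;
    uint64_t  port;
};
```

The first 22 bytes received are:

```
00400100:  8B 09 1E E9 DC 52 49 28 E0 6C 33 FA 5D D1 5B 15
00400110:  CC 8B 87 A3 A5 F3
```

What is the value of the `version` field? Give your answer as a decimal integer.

-1962336535

`version` is the first field, at byte offset 0, occupying 4 bytes.
Bytes at offsets 0..3: 8B 09 1E E9.
In big-endian order the high byte comes first in memory.
The bytes are already most-significant first: 0x8B091EE9.
Top bit is set, so as a signed 32-bit value this is 0x8B091EE9 − 2^32 = -1962336535.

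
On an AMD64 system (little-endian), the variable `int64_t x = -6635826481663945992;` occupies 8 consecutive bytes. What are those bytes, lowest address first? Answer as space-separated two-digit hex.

Two's complement of -6635826481663945992 in 64 bits: 6635826481663945992 = 0x5C173106E6B5AD08; invert → 0xA3E8CEF9194A52F7; add 1 → 0xA3E8CEF9194A52F8.
Split into bytes (most-significant first): A3 E8 CE F9 19 4A 52 F8.
Little-endian stores the least-significant byte at the lowest address.
So at ascending addresses the bytes are F8 52 4A 19 F9 CE E8 A3.

F8 52 4A 19 F9 CE E8 A3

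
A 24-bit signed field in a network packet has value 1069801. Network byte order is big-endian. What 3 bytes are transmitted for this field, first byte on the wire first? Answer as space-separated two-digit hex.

1069801 in hexadecimal, padded to 24 bits, is 0x1052E9.
Split into bytes (most-significant first): 10 52 E9.
In big-endian order the high byte comes first in memory.
So the memory order matches the most-significant-first order: 10 52 E9.

10 52 E9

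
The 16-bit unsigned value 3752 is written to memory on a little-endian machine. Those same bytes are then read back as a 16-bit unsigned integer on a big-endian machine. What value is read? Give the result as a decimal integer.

3752 in 16-bit hexadecimal is 0x0EA8.
Stored little-endian, the bytes at ascending addresses are A8 0E.
Read back as big-endian, the last byte is least significant, giving 0xA80E.
0xA80E = 43022.

43022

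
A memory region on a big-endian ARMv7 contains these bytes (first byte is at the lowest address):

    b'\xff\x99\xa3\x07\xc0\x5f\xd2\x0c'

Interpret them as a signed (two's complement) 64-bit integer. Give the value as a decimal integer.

-28812668913593844

Big-endian: lowest address holds the most-significant byte.
The bytes are already most-significant first: 0xFF99A307C05FD20C.
Top bit is set, so as a signed 64-bit value this is 0xFF99A307C05FD20C − 2^64 = -28812668913593844.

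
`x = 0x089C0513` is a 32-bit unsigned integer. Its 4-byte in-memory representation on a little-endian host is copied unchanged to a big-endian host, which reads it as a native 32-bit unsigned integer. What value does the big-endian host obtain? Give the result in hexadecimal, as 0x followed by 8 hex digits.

Stored little-endian, the bytes at ascending addresses are 13 05 9C 08.
Read back as big-endian, the last byte is least significant, giving 0x13059C08.

0x13059C08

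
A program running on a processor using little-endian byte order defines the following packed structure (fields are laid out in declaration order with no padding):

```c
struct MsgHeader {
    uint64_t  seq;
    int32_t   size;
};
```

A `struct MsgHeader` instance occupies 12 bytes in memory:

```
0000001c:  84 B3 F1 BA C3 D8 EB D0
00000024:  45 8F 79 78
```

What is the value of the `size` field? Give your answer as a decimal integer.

2021232453

`size` follows `seq` (8 bytes), so it starts at byte offset 8 and occupies 4 bytes.
Bytes at offsets 8..11: 45 8F 79 78.
Little-endian stores the least-significant byte at the lowest address.
Reassemble most-significant byte first: 78 79 8F 45 → 0x78798F45.
0x78798F45 = 2021232453.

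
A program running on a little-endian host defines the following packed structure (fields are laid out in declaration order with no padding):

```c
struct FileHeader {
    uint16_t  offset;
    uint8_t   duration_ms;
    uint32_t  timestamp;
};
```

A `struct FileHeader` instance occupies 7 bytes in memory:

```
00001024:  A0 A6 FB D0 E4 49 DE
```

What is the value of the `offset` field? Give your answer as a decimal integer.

`offset` is the first field, at byte offset 0, occupying 2 bytes.
Bytes at offsets 0..1: A0 A6.
Little-endian: lowest address holds the least-significant byte.
Reassemble most-significant byte first: A6 A0 → 0xA6A0.
0xA6A0 = 42656.

42656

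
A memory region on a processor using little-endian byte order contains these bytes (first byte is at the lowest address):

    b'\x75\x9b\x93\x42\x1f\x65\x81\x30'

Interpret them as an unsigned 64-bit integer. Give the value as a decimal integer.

In little-endian order the low byte comes first in memory.
Reassemble most-significant byte first: 30 81 65 1F 42 93 9B 75 → 0x3081651F42939B75.
0x3081651F42939B75 = 3495185970751576949.

3495185970751576949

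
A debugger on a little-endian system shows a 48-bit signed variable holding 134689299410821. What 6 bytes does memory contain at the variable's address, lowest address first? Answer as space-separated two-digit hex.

134689299410821 in hexadecimal, padded to 48 bits, is 0x7A7FCBD8AF85.
Split into bytes (most-significant first): 7A 7F CB D8 AF 85.
Little-endian: lowest address holds the least-significant byte.
So at ascending addresses the bytes are 85 AF D8 CB 7F 7A.

85 AF D8 CB 7F 7A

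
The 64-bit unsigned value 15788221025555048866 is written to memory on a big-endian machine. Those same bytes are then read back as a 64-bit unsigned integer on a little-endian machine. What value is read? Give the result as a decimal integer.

15788221025555048866 in 64-bit hexadecimal is 0xDB1B075F878FE9A2.
Stored big-endian, the bytes at ascending addresses are DB 1B 07 5F 87 8F E9 A2.
Read back as little-endian, the first byte is least significant, giving 0xA2E98F875F071BDB.
0xA2E98F875F071BDB = 11739071715295566811.

11739071715295566811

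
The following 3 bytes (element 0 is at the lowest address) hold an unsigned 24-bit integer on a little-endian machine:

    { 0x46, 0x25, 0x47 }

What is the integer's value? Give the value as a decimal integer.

In little-endian order the low byte comes first in memory.
Reassemble most-significant byte first: 47 25 46 → 0x472546.
0x472546 = 4662598.

4662598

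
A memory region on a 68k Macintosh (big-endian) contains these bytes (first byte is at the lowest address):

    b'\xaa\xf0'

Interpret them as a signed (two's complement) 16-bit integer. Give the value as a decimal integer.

-21776

Big-endian: lowest address holds the most-significant byte.
The bytes are already most-significant first: 0xAAF0.
Top bit is set, so as a signed 16-bit value this is 0xAAF0 − 2^16 = -21776.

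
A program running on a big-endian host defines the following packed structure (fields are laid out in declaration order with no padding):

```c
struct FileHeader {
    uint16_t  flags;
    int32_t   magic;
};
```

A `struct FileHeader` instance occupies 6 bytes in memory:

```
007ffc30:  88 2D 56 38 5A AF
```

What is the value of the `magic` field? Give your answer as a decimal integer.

`magic` follows `flags` (2 bytes), so it starts at byte offset 2 and occupies 4 bytes.
Bytes at offsets 2..5: 56 38 5A AF.
In big-endian order the high byte comes first in memory.
The bytes are already most-significant first: 0x56385AAF.
0x56385AAF = 1446533807.

1446533807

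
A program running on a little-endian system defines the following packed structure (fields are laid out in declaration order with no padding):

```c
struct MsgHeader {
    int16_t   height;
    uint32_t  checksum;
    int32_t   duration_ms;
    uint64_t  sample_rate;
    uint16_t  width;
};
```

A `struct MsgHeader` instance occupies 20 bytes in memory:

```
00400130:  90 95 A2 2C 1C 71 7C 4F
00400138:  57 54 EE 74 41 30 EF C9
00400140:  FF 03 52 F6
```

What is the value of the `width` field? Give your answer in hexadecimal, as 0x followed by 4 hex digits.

`width` follows `height` (2 B), `checksum` (4 B), `duration_ms` (4 B), `sample_rate` (8 B), so it starts at offset 2 + 4 + 4 + 8 = 18 and occupies 2 bytes.
Bytes at offsets 18..19: 52 F6.
In little-endian order the low byte comes first in memory.
Reassemble most-significant byte first: F6 52 → 0xF652.

0xF652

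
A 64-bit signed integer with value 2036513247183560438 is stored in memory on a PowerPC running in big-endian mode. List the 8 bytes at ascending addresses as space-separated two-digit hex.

2036513247183560438 in hexadecimal, padded to 64 bits, is 0x1C43260226C0DEF6.
Split into bytes (most-significant first): 1C 43 26 02 26 C0 DE F6.
Big-endian: lowest address holds the most-significant byte.
So the memory order matches the most-significant-first order: 1C 43 26 02 26 C0 DE F6.

1C 43 26 02 26 C0 DE F6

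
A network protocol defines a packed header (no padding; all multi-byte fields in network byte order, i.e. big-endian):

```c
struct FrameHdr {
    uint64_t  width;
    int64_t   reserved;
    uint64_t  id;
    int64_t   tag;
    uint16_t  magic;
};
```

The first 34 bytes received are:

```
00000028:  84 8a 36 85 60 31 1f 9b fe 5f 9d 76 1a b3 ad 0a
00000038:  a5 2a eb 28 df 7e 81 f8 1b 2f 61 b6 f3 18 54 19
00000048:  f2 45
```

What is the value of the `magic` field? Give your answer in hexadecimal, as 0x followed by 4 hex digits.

0xF245

`magic` follows `width` (8 B), `reserved` (8 B), `id` (8 B), `tag` (8 B), so it starts at offset 8 + 8 + 8 + 8 = 32 and occupies 2 bytes.
Bytes at offsets 32..33: F2 45.
In big-endian order the high byte comes first in memory.
The bytes are already most-significant first: 0xF245.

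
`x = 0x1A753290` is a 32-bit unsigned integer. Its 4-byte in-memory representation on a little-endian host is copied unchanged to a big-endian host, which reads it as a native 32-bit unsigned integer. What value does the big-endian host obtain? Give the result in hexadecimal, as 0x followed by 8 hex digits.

0x9032751A

Stored little-endian, the bytes at ascending addresses are 90 32 75 1A.
Read back as big-endian, the last byte is least significant, giving 0x9032751A.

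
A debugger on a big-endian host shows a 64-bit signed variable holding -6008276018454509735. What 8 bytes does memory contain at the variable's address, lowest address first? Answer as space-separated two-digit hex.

Two's complement of -6008276018454509735 in 64 bits: 6008276018454509735 = 0x5361AF34A07AB8A7; invert → 0xAC9E50CB5F854758; add 1 → 0xAC9E50CB5F854759.
Split into bytes (most-significant first): AC 9E 50 CB 5F 85 47 59.
In big-endian order the high byte comes first in memory.
So the memory order matches the most-significant-first order: AC 9E 50 CB 5F 85 47 59.

AC 9E 50 CB 5F 85 47 59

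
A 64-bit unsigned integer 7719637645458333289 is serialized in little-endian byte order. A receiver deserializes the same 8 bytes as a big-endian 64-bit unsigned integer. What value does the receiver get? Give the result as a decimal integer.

7628612628749295979

7719637645458333289 in 64-bit hexadecimal is 0x6B21A989C446DE69.
Stored little-endian, the bytes at ascending addresses are 69 DE 46 C4 89 A9 21 6B.
Read back as big-endian, the last byte is least significant, giving 0x69DE46C489A9216B.
0x69DE46C489A9216B = 7628612628749295979.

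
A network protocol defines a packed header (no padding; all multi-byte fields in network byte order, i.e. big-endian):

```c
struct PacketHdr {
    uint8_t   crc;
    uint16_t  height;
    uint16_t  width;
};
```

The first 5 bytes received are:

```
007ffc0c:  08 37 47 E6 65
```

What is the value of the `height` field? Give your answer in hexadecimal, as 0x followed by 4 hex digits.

`height` follows `crc` (1 byte), so it starts at byte offset 1 and occupies 2 bytes.
Bytes at offsets 1..2: 37 47.
Big-endian stores the most-significant byte at the lowest address.
The bytes are already most-significant first: 0x3747.

0x3747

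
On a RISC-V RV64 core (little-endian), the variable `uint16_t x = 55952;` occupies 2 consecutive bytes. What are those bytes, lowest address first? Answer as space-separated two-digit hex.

90 DA

55952 in hexadecimal, padded to 16 bits, is 0xDA90.
Split into bytes (most-significant first): DA 90.
In little-endian order the low byte comes first in memory.
So at ascending addresses the bytes are 90 DA.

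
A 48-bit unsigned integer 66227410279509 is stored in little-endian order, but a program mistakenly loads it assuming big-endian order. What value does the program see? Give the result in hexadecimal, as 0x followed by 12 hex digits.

0x559C43C53B3C

66227410279509 in 48-bit hexadecimal is 0x3C3BC5439C55.
Stored little-endian, the bytes at ascending addresses are 55 9C 43 C5 3B 3C.
Read back as big-endian, the last byte is least significant, giving 0x559C43C53B3C.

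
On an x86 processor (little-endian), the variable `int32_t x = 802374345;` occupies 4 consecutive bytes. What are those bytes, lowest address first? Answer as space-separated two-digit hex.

C9 42 D3 2F

802374345 in hexadecimal, padded to 32 bits, is 0x2FD342C9.
Split into bytes (most-significant first): 2F D3 42 C9.
Little-endian: lowest address holds the least-significant byte.
So at ascending addresses the bytes are C9 42 D3 2F.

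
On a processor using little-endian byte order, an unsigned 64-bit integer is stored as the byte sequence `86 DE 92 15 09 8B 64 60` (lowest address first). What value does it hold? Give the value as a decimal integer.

6945829396445060742

In little-endian order the low byte comes first in memory.
Reassemble most-significant byte first: 60 64 8B 09 15 92 DE 86 → 0x60648B091592DE86.
0x60648B091592DE86 = 6945829396445060742.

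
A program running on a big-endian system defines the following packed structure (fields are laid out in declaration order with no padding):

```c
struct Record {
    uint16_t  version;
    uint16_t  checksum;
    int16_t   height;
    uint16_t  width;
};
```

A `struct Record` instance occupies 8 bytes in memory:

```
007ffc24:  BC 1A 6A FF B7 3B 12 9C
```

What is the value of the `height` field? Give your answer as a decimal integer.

-18629

`height` follows `version` (2 B), `checksum` (2 B), so it starts at offset 2 + 2 = 4 and occupies 2 bytes.
Bytes at offsets 4..5: B7 3B.
Big-endian: lowest address holds the most-significant byte.
The bytes are already most-significant first: 0xB73B.
Top bit is set, so as a signed 16-bit value this is 0xB73B − 2^16 = -18629.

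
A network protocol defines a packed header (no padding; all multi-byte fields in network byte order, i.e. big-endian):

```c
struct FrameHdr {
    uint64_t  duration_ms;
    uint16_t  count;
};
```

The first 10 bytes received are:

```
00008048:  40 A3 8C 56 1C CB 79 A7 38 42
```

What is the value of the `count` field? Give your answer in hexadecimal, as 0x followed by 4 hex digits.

0x3842

`count` follows `duration_ms` (8 bytes), so it starts at byte offset 8 and occupies 2 bytes.
Bytes at offsets 8..9: 38 42.
Big-endian: lowest address holds the most-significant byte.
The bytes are already most-significant first: 0x3842.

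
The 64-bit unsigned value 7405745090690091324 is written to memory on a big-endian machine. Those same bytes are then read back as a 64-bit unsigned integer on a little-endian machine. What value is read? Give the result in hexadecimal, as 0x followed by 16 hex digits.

0x3C09AD33EC7DC666

7405745090690091324 in 64-bit hexadecimal is 0x66C67DEC33AD093C.
Stored big-endian, the bytes at ascending addresses are 66 C6 7D EC 33 AD 09 3C.
Read back as little-endian, the first byte is least significant, giving 0x3C09AD33EC7DC666.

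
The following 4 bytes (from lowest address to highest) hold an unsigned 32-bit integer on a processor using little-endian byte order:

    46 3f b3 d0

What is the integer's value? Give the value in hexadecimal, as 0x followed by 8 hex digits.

In little-endian order the low byte comes first in memory.
Reassemble most-significant byte first: D0 B3 3F 46 → 0xD0B33F46.

0xD0B33F46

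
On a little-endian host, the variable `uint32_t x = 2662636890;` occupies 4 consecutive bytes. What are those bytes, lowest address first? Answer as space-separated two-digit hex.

5A 9D B4 9E

2662636890 in hexadecimal, padded to 32 bits, is 0x9EB49D5A.
Split into bytes (most-significant first): 9E B4 9D 5A.
Little-endian: lowest address holds the least-significant byte.
So at ascending addresses the bytes are 5A 9D B4 9E.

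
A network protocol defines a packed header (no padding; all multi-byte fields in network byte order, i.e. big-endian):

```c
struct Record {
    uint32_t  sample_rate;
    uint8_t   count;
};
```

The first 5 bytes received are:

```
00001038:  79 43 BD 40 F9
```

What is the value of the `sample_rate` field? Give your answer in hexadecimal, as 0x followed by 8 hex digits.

`sample_rate` is the first field, at byte offset 0, occupying 4 bytes.
Bytes at offsets 0..3: 79 43 BD 40.
Big-endian: lowest address holds the most-significant byte.
The bytes are already most-significant first: 0x7943BD40.

0x7943BD40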